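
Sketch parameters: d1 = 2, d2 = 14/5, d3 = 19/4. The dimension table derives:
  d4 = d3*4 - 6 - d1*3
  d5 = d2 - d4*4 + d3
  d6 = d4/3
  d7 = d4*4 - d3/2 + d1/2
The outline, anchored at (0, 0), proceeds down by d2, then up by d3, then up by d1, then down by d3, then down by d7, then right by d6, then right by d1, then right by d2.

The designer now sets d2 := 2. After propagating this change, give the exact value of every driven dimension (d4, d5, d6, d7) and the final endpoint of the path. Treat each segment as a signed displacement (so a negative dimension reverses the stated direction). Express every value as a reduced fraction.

Apply edit: d2 := 2
  d4 = d3*4 - 6 - d1*3 = 7
  d5 = d2 - d4*4 + d3 = -85/4
  d6 = d4/3 = 7/3
  d7 = d4*4 - d3/2 + d1/2 = 213/8
Walk from origin (0, 0):
  seg 1: down by d2 = 2 → (0, -2)
  seg 2: up by d3 = 19/4 → (0, 11/4)
  seg 3: up by d1 = 2 → (0, 19/4)
  seg 4: down by d3 = 19/4 → (0, 0)
  seg 5: down by d7 = 213/8 → (0, -213/8)
  seg 6: right by d6 = 7/3 → (7/3, -213/8)
  seg 7: right by d1 = 2 → (13/3, -213/8)
  seg 8: right by d2 = 2 → (19/3, -213/8)

d4 = 7
d5 = -85/4
d6 = 7/3
d7 = 213/8
endpoint = (19/3, -213/8)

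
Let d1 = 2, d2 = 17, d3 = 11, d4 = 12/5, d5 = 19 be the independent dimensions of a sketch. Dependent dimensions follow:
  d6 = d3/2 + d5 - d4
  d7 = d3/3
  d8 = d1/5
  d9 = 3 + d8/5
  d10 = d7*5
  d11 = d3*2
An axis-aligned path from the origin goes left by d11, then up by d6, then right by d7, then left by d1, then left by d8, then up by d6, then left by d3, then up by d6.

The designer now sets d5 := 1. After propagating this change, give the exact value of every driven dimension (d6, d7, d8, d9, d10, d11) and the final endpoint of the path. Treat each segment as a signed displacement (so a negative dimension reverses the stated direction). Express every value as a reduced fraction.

d6 = 41/10
d7 = 11/3
d8 = 2/5
d9 = 77/25
d10 = 55/3
d11 = 22
endpoint = (-476/15, 123/10)

Apply edit: d5 := 1
  d6 = d3/2 + d5 - d4 = 41/10
  d7 = d3/3 = 11/3
  d8 = d1/5 = 2/5
  d9 = 3 + d8/5 = 77/25
  d10 = d7*5 = 55/3
  d11 = d3*2 = 22
Walk from origin (0, 0):
  seg 1: left by d11 = 22 → (-22, 0)
  seg 2: up by d6 = 41/10 → (-22, 41/10)
  seg 3: right by d7 = 11/3 → (-55/3, 41/10)
  seg 4: left by d1 = 2 → (-61/3, 41/10)
  seg 5: left by d8 = 2/5 → (-311/15, 41/10)
  seg 6: up by d6 = 41/10 → (-311/15, 41/5)
  seg 7: left by d3 = 11 → (-476/15, 41/5)
  seg 8: up by d6 = 41/10 → (-476/15, 123/10)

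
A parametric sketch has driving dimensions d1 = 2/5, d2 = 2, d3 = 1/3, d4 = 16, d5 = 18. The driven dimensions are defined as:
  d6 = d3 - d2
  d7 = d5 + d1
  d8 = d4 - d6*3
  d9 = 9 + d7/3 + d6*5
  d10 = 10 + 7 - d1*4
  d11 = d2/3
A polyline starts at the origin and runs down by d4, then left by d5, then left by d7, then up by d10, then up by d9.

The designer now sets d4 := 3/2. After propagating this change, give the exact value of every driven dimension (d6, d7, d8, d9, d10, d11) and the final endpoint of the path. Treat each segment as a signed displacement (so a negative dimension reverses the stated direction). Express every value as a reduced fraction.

Apply edit: d4 := 3/2
  d6 = d3 - d2 = -5/3
  d7 = d5 + d1 = 92/5
  d8 = d4 - d6*3 = 13/2
  d9 = 9 + d7/3 + d6*5 = 34/5
  d10 = 10 + 7 - d1*4 = 77/5
  d11 = d2/3 = 2/3
Walk from origin (0, 0):
  seg 1: down by d4 = 3/2 → (0, -3/2)
  seg 2: left by d5 = 18 → (-18, -3/2)
  seg 3: left by d7 = 92/5 → (-182/5, -3/2)
  seg 4: up by d10 = 77/5 → (-182/5, 139/10)
  seg 5: up by d9 = 34/5 → (-182/5, 207/10)

d6 = -5/3
d7 = 92/5
d8 = 13/2
d9 = 34/5
d10 = 77/5
d11 = 2/3
endpoint = (-182/5, 207/10)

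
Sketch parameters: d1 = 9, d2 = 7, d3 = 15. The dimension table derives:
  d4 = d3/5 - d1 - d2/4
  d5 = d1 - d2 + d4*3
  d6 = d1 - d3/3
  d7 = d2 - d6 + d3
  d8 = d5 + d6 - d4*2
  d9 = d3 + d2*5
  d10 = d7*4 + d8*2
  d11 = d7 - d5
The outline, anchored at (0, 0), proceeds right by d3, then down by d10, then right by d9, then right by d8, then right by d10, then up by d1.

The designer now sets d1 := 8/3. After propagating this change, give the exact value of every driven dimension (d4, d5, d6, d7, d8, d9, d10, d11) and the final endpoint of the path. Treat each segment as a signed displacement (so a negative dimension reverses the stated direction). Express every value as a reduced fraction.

Apply edit: d1 := 8/3
  d4 = d3/5 - d1 - d2/4 = -17/12
  d5 = d1 - d2 + d4*3 = -103/12
  d6 = d1 - d3/3 = -7/3
  d7 = d2 - d6 + d3 = 73/3
  d8 = d5 + d6 - d4*2 = -97/12
  d9 = d3 + d2*5 = 50
  d10 = d7*4 + d8*2 = 487/6
  d11 = d7 - d5 = 395/12
Walk from origin (0, 0):
  seg 1: right by d3 = 15 → (15, 0)
  seg 2: down by d10 = 487/6 → (15, -487/6)
  seg 3: right by d9 = 50 → (65, -487/6)
  seg 4: right by d8 = -97/12 → (683/12, -487/6)
  seg 5: right by d10 = 487/6 → (1657/12, -487/6)
  seg 6: up by d1 = 8/3 → (1657/12, -157/2)

d4 = -17/12
d5 = -103/12
d6 = -7/3
d7 = 73/3
d8 = -97/12
d9 = 50
d10 = 487/6
d11 = 395/12
endpoint = (1657/12, -157/2)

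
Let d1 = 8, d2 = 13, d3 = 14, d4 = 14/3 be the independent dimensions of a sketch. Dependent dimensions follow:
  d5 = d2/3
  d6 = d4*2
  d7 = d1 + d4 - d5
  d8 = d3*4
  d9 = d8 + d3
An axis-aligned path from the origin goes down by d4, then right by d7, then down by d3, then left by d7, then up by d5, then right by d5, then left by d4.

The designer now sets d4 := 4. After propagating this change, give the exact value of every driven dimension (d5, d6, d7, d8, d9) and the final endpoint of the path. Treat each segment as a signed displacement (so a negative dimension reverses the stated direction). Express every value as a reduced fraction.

Apply edit: d4 := 4
  d5 = d2/3 = 13/3
  d6 = d4*2 = 8
  d7 = d1 + d4 - d5 = 23/3
  d8 = d3*4 = 56
  d9 = d8 + d3 = 70
Walk from origin (0, 0):
  seg 1: down by d4 = 4 → (0, -4)
  seg 2: right by d7 = 23/3 → (23/3, -4)
  seg 3: down by d3 = 14 → (23/3, -18)
  seg 4: left by d7 = 23/3 → (0, -18)
  seg 5: up by d5 = 13/3 → (0, -41/3)
  seg 6: right by d5 = 13/3 → (13/3, -41/3)
  seg 7: left by d4 = 4 → (1/3, -41/3)

d5 = 13/3
d6 = 8
d7 = 23/3
d8 = 56
d9 = 70
endpoint = (1/3, -41/3)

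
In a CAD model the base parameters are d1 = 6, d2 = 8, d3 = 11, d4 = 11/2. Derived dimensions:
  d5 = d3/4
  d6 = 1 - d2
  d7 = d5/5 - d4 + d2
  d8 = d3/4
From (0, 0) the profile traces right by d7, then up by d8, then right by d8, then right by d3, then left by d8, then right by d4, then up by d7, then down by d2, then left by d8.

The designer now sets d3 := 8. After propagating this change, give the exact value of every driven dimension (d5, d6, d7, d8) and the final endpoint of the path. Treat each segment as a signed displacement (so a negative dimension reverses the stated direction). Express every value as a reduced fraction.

Apply edit: d3 := 8
  d5 = d3/4 = 2
  d6 = 1 - d2 = -7
  d7 = d5/5 - d4 + d2 = 29/10
  d8 = d3/4 = 2
Walk from origin (0, 0):
  seg 1: right by d7 = 29/10 → (29/10, 0)
  seg 2: up by d8 = 2 → (29/10, 2)
  seg 3: right by d8 = 2 → (49/10, 2)
  seg 4: right by d3 = 8 → (129/10, 2)
  seg 5: left by d8 = 2 → (109/10, 2)
  seg 6: right by d4 = 11/2 → (82/5, 2)
  seg 7: up by d7 = 29/10 → (82/5, 49/10)
  seg 8: down by d2 = 8 → (82/5, -31/10)
  seg 9: left by d8 = 2 → (72/5, -31/10)

d5 = 2
d6 = -7
d7 = 29/10
d8 = 2
endpoint = (72/5, -31/10)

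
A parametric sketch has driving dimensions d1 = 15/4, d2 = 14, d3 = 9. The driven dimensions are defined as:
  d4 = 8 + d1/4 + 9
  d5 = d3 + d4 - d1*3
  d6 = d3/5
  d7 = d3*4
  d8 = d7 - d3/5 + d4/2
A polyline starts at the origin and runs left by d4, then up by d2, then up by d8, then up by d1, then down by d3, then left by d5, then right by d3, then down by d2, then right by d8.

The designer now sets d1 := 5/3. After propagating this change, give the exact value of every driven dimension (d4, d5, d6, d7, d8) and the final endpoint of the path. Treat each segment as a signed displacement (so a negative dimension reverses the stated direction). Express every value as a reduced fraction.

d4 = 209/12
d5 = 257/12
d6 = 9/5
d7 = 36
d8 = 5149/120
endpoint = (523/40, 1423/40)

Apply edit: d1 := 5/3
  d4 = 8 + d1/4 + 9 = 209/12
  d5 = d3 + d4 - d1*3 = 257/12
  d6 = d3/5 = 9/5
  d7 = d3*4 = 36
  d8 = d7 - d3/5 + d4/2 = 5149/120
Walk from origin (0, 0):
  seg 1: left by d4 = 209/12 → (-209/12, 0)
  seg 2: up by d2 = 14 → (-209/12, 14)
  seg 3: up by d8 = 5149/120 → (-209/12, 6829/120)
  seg 4: up by d1 = 5/3 → (-209/12, 2343/40)
  seg 5: down by d3 = 9 → (-209/12, 1983/40)
  seg 6: left by d5 = 257/12 → (-233/6, 1983/40)
  seg 7: right by d3 = 9 → (-179/6, 1983/40)
  seg 8: down by d2 = 14 → (-179/6, 1423/40)
  seg 9: right by d8 = 5149/120 → (523/40, 1423/40)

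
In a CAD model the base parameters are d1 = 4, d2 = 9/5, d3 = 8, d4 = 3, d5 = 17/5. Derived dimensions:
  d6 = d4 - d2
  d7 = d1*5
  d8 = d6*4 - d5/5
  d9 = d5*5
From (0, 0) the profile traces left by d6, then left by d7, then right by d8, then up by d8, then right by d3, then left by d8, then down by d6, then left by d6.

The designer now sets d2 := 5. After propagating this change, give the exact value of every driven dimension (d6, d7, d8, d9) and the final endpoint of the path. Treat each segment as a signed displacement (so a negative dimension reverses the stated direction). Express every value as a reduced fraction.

d6 = -2
d7 = 20
d8 = -217/25
d9 = 17
endpoint = (-8, -167/25)

Apply edit: d2 := 5
  d6 = d4 - d2 = -2
  d7 = d1*5 = 20
  d8 = d6*4 - d5/5 = -217/25
  d9 = d5*5 = 17
Walk from origin (0, 0):
  seg 1: left by d6 = -2 → (2, 0)
  seg 2: left by d7 = 20 → (-18, 0)
  seg 3: right by d8 = -217/25 → (-667/25, 0)
  seg 4: up by d8 = -217/25 → (-667/25, -217/25)
  seg 5: right by d3 = 8 → (-467/25, -217/25)
  seg 6: left by d8 = -217/25 → (-10, -217/25)
  seg 7: down by d6 = -2 → (-10, -167/25)
  seg 8: left by d6 = -2 → (-8, -167/25)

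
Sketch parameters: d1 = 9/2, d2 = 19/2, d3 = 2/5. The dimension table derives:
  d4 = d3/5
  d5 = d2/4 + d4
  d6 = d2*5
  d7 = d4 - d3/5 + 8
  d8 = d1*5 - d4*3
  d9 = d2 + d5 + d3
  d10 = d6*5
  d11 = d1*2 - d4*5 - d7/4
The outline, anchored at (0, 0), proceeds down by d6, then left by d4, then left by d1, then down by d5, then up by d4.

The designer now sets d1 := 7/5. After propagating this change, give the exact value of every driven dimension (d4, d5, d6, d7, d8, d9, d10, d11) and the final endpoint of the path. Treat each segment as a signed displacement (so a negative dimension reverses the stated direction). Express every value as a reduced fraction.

Apply edit: d1 := 7/5
  d4 = d3/5 = 2/25
  d5 = d2/4 + d4 = 491/200
  d6 = d2*5 = 95/2
  d7 = d4 - d3/5 + 8 = 8
  d8 = d1*5 - d4*3 = 169/25
  d9 = d2 + d5 + d3 = 2471/200
  d10 = d6*5 = 475/2
  d11 = d1*2 - d4*5 - d7/4 = 2/5
Walk from origin (0, 0):
  seg 1: down by d6 = 95/2 → (0, -95/2)
  seg 2: left by d4 = 2/25 → (-2/25, -95/2)
  seg 3: left by d1 = 7/5 → (-37/25, -95/2)
  seg 4: down by d5 = 491/200 → (-37/25, -9991/200)
  seg 5: up by d4 = 2/25 → (-37/25, -399/8)

d4 = 2/25
d5 = 491/200
d6 = 95/2
d7 = 8
d8 = 169/25
d9 = 2471/200
d10 = 475/2
d11 = 2/5
endpoint = (-37/25, -399/8)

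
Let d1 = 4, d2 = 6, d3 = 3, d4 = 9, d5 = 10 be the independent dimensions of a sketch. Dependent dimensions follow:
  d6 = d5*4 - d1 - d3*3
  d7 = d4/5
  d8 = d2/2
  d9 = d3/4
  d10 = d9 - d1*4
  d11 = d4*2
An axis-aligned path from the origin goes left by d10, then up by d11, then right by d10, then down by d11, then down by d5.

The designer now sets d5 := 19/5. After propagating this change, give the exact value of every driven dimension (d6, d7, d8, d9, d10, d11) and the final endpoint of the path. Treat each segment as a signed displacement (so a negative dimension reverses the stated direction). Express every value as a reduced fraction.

d6 = 11/5
d7 = 9/5
d8 = 3
d9 = 3/4
d10 = -61/4
d11 = 18
endpoint = (0, -19/5)

Apply edit: d5 := 19/5
  d6 = d5*4 - d1 - d3*3 = 11/5
  d7 = d4/5 = 9/5
  d8 = d2/2 = 3
  d9 = d3/4 = 3/4
  d10 = d9 - d1*4 = -61/4
  d11 = d4*2 = 18
Walk from origin (0, 0):
  seg 1: left by d10 = -61/4 → (61/4, 0)
  seg 2: up by d11 = 18 → (61/4, 18)
  seg 3: right by d10 = -61/4 → (0, 18)
  seg 4: down by d11 = 18 → (0, 0)
  seg 5: down by d5 = 19/5 → (0, -19/5)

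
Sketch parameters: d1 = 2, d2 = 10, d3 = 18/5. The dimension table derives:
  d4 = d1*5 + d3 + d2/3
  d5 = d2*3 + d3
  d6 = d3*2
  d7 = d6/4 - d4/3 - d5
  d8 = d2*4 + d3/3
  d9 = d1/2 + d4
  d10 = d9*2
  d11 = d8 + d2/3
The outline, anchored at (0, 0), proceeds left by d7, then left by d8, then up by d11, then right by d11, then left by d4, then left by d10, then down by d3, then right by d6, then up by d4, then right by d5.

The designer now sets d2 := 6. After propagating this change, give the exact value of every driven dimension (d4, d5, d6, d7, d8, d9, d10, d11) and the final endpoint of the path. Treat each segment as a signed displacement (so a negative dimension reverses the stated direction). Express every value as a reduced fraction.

Apply edit: d2 := 6
  d4 = d1*5 + d3 + d2/3 = 78/5
  d5 = d2*3 + d3 = 108/5
  d6 = d3*2 = 36/5
  d7 = d6/4 - d4/3 - d5 = -25
  d8 = d2*4 + d3/3 = 126/5
  d9 = d1/2 + d4 = 83/5
  d10 = d9*2 = 166/5
  d11 = d8 + d2/3 = 136/5
Walk from origin (0, 0):
  seg 1: left by d7 = -25 → (25, 0)
  seg 2: left by d8 = 126/5 → (-1/5, 0)
  seg 3: up by d11 = 136/5 → (-1/5, 136/5)
  seg 4: right by d11 = 136/5 → (27, 136/5)
  seg 5: left by d4 = 78/5 → (57/5, 136/5)
  seg 6: left by d10 = 166/5 → (-109/5, 136/5)
  seg 7: down by d3 = 18/5 → (-109/5, 118/5)
  seg 8: right by d6 = 36/5 → (-73/5, 118/5)
  seg 9: up by d4 = 78/5 → (-73/5, 196/5)
  seg 10: right by d5 = 108/5 → (7, 196/5)

d4 = 78/5
d5 = 108/5
d6 = 36/5
d7 = -25
d8 = 126/5
d9 = 83/5
d10 = 166/5
d11 = 136/5
endpoint = (7, 196/5)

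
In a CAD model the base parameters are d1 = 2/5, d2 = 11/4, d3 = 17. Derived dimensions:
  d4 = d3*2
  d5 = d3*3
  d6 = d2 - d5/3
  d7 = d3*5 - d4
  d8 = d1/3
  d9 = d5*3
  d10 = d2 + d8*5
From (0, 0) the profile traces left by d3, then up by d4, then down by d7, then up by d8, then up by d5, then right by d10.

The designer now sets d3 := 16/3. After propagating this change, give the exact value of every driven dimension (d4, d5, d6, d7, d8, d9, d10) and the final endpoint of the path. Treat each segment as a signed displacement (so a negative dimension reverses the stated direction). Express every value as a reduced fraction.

Apply edit: d3 := 16/3
  d4 = d3*2 = 32/3
  d5 = d3*3 = 16
  d6 = d2 - d5/3 = -31/12
  d7 = d3*5 - d4 = 16
  d8 = d1/3 = 2/15
  d9 = d5*3 = 48
  d10 = d2 + d8*5 = 41/12
Walk from origin (0, 0):
  seg 1: left by d3 = 16/3 → (-16/3, 0)
  seg 2: up by d4 = 32/3 → (-16/3, 32/3)
  seg 3: down by d7 = 16 → (-16/3, -16/3)
  seg 4: up by d8 = 2/15 → (-16/3, -26/5)
  seg 5: up by d5 = 16 → (-16/3, 54/5)
  seg 6: right by d10 = 41/12 → (-23/12, 54/5)

d4 = 32/3
d5 = 16
d6 = -31/12
d7 = 16
d8 = 2/15
d9 = 48
d10 = 41/12
endpoint = (-23/12, 54/5)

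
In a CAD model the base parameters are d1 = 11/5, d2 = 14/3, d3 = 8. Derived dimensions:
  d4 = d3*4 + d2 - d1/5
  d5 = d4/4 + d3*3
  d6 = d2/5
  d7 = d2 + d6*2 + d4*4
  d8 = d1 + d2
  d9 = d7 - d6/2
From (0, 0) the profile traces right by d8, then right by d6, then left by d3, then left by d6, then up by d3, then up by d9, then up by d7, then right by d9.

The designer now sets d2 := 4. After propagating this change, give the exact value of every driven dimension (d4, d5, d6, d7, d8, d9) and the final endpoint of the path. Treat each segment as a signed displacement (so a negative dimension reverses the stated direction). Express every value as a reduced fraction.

Apply edit: d2 := 4
  d4 = d3*4 + d2 - d1/5 = 889/25
  d5 = d4/4 + d3*3 = 3289/100
  d6 = d2/5 = 4/5
  d7 = d2 + d6*2 + d4*4 = 3696/25
  d8 = d1 + d2 = 31/5
  d9 = d7 - d6/2 = 3686/25
Walk from origin (0, 0):
  seg 1: right by d8 = 31/5 → (31/5, 0)
  seg 2: right by d6 = 4/5 → (7, 0)
  seg 3: left by d3 = 8 → (-1, 0)
  seg 4: left by d6 = 4/5 → (-9/5, 0)
  seg 5: up by d3 = 8 → (-9/5, 8)
  seg 6: up by d9 = 3686/25 → (-9/5, 3886/25)
  seg 7: up by d7 = 3696/25 → (-9/5, 7582/25)
  seg 8: right by d9 = 3686/25 → (3641/25, 7582/25)

d4 = 889/25
d5 = 3289/100
d6 = 4/5
d7 = 3696/25
d8 = 31/5
d9 = 3686/25
endpoint = (3641/25, 7582/25)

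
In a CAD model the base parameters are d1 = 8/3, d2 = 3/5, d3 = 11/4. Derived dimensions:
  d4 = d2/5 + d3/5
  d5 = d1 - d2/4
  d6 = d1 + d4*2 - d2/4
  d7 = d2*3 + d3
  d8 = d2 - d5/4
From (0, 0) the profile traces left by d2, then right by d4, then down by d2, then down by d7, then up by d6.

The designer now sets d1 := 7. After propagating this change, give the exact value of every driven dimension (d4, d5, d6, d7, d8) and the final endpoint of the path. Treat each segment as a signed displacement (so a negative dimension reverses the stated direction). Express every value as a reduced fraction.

d4 = 67/100
d5 = 137/20
d6 = 819/100
d7 = 91/20
d8 = -89/80
endpoint = (7/100, 76/25)

Apply edit: d1 := 7
  d4 = d2/5 + d3/5 = 67/100
  d5 = d1 - d2/4 = 137/20
  d6 = d1 + d4*2 - d2/4 = 819/100
  d7 = d2*3 + d3 = 91/20
  d8 = d2 - d5/4 = -89/80
Walk from origin (0, 0):
  seg 1: left by d2 = 3/5 → (-3/5, 0)
  seg 2: right by d4 = 67/100 → (7/100, 0)
  seg 3: down by d2 = 3/5 → (7/100, -3/5)
  seg 4: down by d7 = 91/20 → (7/100, -103/20)
  seg 5: up by d6 = 819/100 → (7/100, 76/25)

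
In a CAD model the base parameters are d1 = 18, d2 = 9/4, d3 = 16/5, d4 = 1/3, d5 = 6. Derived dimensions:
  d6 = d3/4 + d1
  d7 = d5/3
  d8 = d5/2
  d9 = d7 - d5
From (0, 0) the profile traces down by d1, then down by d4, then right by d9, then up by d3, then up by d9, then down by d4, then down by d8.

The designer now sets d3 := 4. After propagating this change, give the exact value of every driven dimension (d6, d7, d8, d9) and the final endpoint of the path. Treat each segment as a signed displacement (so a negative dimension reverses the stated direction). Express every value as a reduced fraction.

d6 = 19
d7 = 2
d8 = 3
d9 = -4
endpoint = (-4, -65/3)

Apply edit: d3 := 4
  d6 = d3/4 + d1 = 19
  d7 = d5/3 = 2
  d8 = d5/2 = 3
  d9 = d7 - d5 = -4
Walk from origin (0, 0):
  seg 1: down by d1 = 18 → (0, -18)
  seg 2: down by d4 = 1/3 → (0, -55/3)
  seg 3: right by d9 = -4 → (-4, -55/3)
  seg 4: up by d3 = 4 → (-4, -43/3)
  seg 5: up by d9 = -4 → (-4, -55/3)
  seg 6: down by d4 = 1/3 → (-4, -56/3)
  seg 7: down by d8 = 3 → (-4, -65/3)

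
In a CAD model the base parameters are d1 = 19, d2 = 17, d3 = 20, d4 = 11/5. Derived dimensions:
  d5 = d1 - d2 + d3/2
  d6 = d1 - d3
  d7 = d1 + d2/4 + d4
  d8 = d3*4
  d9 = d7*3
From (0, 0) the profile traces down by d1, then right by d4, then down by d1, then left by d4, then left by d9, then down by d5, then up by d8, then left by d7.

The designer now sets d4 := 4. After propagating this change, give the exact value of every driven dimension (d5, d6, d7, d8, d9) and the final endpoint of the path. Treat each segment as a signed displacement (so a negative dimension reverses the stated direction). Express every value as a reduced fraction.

d5 = 12
d6 = -1
d7 = 109/4
d8 = 80
d9 = 327/4
endpoint = (-109, 30)

Apply edit: d4 := 4
  d5 = d1 - d2 + d3/2 = 12
  d6 = d1 - d3 = -1
  d7 = d1 + d2/4 + d4 = 109/4
  d8 = d3*4 = 80
  d9 = d7*3 = 327/4
Walk from origin (0, 0):
  seg 1: down by d1 = 19 → (0, -19)
  seg 2: right by d4 = 4 → (4, -19)
  seg 3: down by d1 = 19 → (4, -38)
  seg 4: left by d4 = 4 → (0, -38)
  seg 5: left by d9 = 327/4 → (-327/4, -38)
  seg 6: down by d5 = 12 → (-327/4, -50)
  seg 7: up by d8 = 80 → (-327/4, 30)
  seg 8: left by d7 = 109/4 → (-109, 30)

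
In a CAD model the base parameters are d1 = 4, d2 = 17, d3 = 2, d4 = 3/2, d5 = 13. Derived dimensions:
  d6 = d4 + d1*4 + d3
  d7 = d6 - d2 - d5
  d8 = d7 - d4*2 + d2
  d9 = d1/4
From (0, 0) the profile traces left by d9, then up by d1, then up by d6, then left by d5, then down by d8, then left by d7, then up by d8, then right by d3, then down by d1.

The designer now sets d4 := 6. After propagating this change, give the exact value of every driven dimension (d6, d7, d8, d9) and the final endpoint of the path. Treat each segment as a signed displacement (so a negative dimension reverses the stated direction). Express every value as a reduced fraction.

d6 = 24
d7 = -6
d8 = -1
d9 = 1
endpoint = (-6, 24)

Apply edit: d4 := 6
  d6 = d4 + d1*4 + d3 = 24
  d7 = d6 - d2 - d5 = -6
  d8 = d7 - d4*2 + d2 = -1
  d9 = d1/4 = 1
Walk from origin (0, 0):
  seg 1: left by d9 = 1 → (-1, 0)
  seg 2: up by d1 = 4 → (-1, 4)
  seg 3: up by d6 = 24 → (-1, 28)
  seg 4: left by d5 = 13 → (-14, 28)
  seg 5: down by d8 = -1 → (-14, 29)
  seg 6: left by d7 = -6 → (-8, 29)
  seg 7: up by d8 = -1 → (-8, 28)
  seg 8: right by d3 = 2 → (-6, 28)
  seg 9: down by d1 = 4 → (-6, 24)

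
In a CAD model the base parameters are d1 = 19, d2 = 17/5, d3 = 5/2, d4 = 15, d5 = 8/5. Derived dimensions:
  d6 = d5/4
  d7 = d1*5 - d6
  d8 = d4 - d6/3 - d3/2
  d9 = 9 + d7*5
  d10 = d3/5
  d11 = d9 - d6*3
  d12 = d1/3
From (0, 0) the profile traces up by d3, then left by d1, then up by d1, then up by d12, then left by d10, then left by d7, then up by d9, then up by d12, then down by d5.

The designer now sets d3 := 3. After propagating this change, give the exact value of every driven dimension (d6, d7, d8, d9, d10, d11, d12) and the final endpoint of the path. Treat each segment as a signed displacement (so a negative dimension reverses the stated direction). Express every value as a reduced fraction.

d6 = 2/5
d7 = 473/5
d8 = 401/30
d9 = 482
d10 = 3/5
d11 = 2404/5
d12 = 19/3
endpoint = (-571/5, 7726/15)

Apply edit: d3 := 3
  d6 = d5/4 = 2/5
  d7 = d1*5 - d6 = 473/5
  d8 = d4 - d6/3 - d3/2 = 401/30
  d9 = 9 + d7*5 = 482
  d10 = d3/5 = 3/5
  d11 = d9 - d6*3 = 2404/5
  d12 = d1/3 = 19/3
Walk from origin (0, 0):
  seg 1: up by d3 = 3 → (0, 3)
  seg 2: left by d1 = 19 → (-19, 3)
  seg 3: up by d1 = 19 → (-19, 22)
  seg 4: up by d12 = 19/3 → (-19, 85/3)
  seg 5: left by d10 = 3/5 → (-98/5, 85/3)
  seg 6: left by d7 = 473/5 → (-571/5, 85/3)
  seg 7: up by d9 = 482 → (-571/5, 1531/3)
  seg 8: up by d12 = 19/3 → (-571/5, 1550/3)
  seg 9: down by d5 = 8/5 → (-571/5, 7726/15)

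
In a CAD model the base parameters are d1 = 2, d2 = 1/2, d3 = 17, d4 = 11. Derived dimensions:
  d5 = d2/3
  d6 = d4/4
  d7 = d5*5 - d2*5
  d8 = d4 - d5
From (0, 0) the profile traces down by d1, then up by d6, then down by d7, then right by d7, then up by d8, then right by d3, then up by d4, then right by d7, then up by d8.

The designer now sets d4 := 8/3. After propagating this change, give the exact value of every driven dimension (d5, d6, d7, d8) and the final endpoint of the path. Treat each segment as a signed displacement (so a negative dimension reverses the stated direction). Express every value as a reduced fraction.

d5 = 1/6
d6 = 2/3
d7 = -5/3
d8 = 5/2
endpoint = (41/3, 8)

Apply edit: d4 := 8/3
  d5 = d2/3 = 1/6
  d6 = d4/4 = 2/3
  d7 = d5*5 - d2*5 = -5/3
  d8 = d4 - d5 = 5/2
Walk from origin (0, 0):
  seg 1: down by d1 = 2 → (0, -2)
  seg 2: up by d6 = 2/3 → (0, -4/3)
  seg 3: down by d7 = -5/3 → (0, 1/3)
  seg 4: right by d7 = -5/3 → (-5/3, 1/3)
  seg 5: up by d8 = 5/2 → (-5/3, 17/6)
  seg 6: right by d3 = 17 → (46/3, 17/6)
  seg 7: up by d4 = 8/3 → (46/3, 11/2)
  seg 8: right by d7 = -5/3 → (41/3, 11/2)
  seg 9: up by d8 = 5/2 → (41/3, 8)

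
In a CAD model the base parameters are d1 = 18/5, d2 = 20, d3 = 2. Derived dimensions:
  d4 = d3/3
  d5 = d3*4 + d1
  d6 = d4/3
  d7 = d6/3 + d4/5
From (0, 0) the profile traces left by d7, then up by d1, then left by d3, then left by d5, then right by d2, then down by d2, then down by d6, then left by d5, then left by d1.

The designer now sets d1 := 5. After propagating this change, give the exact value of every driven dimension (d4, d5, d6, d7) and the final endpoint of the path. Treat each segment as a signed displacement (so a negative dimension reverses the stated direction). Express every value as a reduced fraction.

Apply edit: d1 := 5
  d4 = d3/3 = 2/3
  d5 = d3*4 + d1 = 13
  d6 = d4/3 = 2/9
  d7 = d6/3 + d4/5 = 28/135
Walk from origin (0, 0):
  seg 1: left by d7 = 28/135 → (-28/135, 0)
  seg 2: up by d1 = 5 → (-28/135, 5)
  seg 3: left by d3 = 2 → (-298/135, 5)
  seg 4: left by d5 = 13 → (-2053/135, 5)
  seg 5: right by d2 = 20 → (647/135, 5)
  seg 6: down by d2 = 20 → (647/135, -15)
  seg 7: down by d6 = 2/9 → (647/135, -137/9)
  seg 8: left by d5 = 13 → (-1108/135, -137/9)
  seg 9: left by d1 = 5 → (-1783/135, -137/9)

d4 = 2/3
d5 = 13
d6 = 2/9
d7 = 28/135
endpoint = (-1783/135, -137/9)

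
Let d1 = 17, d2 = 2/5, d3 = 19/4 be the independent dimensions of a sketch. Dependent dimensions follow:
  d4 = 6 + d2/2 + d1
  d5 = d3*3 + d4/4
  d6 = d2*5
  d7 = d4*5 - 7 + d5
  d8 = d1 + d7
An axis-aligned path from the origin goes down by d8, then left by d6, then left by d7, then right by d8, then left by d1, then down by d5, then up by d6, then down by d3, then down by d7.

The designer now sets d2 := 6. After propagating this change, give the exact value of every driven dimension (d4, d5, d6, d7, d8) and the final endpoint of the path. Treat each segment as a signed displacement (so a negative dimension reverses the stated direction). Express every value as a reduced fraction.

Apply edit: d2 := 6
  d4 = 6 + d2/2 + d1 = 26
  d5 = d3*3 + d4/4 = 83/4
  d6 = d2*5 = 30
  d7 = d4*5 - 7 + d5 = 575/4
  d8 = d1 + d7 = 643/4
Walk from origin (0, 0):
  seg 1: down by d8 = 643/4 → (0, -643/4)
  seg 2: left by d6 = 30 → (-30, -643/4)
  seg 3: left by d7 = 575/4 → (-695/4, -643/4)
  seg 4: right by d8 = 643/4 → (-13, -643/4)
  seg 5: left by d1 = 17 → (-30, -643/4)
  seg 6: down by d5 = 83/4 → (-30, -363/2)
  seg 7: up by d6 = 30 → (-30, -303/2)
  seg 8: down by d3 = 19/4 → (-30, -625/4)
  seg 9: down by d7 = 575/4 → (-30, -300)

d4 = 26
d5 = 83/4
d6 = 30
d7 = 575/4
d8 = 643/4
endpoint = (-30, -300)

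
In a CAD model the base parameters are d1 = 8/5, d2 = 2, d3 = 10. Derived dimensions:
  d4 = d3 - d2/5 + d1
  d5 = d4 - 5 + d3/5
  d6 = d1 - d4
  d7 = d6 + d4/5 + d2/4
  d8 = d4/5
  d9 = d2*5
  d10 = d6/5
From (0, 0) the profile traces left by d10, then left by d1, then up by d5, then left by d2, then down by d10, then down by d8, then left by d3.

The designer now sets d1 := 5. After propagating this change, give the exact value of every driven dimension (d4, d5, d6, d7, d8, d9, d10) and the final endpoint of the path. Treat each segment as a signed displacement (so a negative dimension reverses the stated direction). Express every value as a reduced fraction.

Apply edit: d1 := 5
  d4 = d3 - d2/5 + d1 = 73/5
  d5 = d4 - 5 + d3/5 = 58/5
  d6 = d1 - d4 = -48/5
  d7 = d6 + d4/5 + d2/4 = -309/50
  d8 = d4/5 = 73/25
  d9 = d2*5 = 10
  d10 = d6/5 = -48/25
Walk from origin (0, 0):
  seg 1: left by d10 = -48/25 → (48/25, 0)
  seg 2: left by d1 = 5 → (-77/25, 0)
  seg 3: up by d5 = 58/5 → (-77/25, 58/5)
  seg 4: left by d2 = 2 → (-127/25, 58/5)
  seg 5: down by d10 = -48/25 → (-127/25, 338/25)
  seg 6: down by d8 = 73/25 → (-127/25, 53/5)
  seg 7: left by d3 = 10 → (-377/25, 53/5)

d4 = 73/5
d5 = 58/5
d6 = -48/5
d7 = -309/50
d8 = 73/25
d9 = 10
d10 = -48/25
endpoint = (-377/25, 53/5)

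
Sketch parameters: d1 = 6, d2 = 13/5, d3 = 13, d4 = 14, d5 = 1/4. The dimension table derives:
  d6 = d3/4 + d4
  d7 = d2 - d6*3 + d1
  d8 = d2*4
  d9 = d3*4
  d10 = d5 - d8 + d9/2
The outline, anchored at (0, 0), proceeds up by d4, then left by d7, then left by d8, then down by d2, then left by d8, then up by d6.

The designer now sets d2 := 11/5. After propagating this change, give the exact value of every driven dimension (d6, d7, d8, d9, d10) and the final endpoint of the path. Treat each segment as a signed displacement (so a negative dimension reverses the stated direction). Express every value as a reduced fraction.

d6 = 69/4
d7 = -871/20
d8 = 44/5
d9 = 52
d10 = 349/20
endpoint = (519/20, 581/20)

Apply edit: d2 := 11/5
  d6 = d3/4 + d4 = 69/4
  d7 = d2 - d6*3 + d1 = -871/20
  d8 = d2*4 = 44/5
  d9 = d3*4 = 52
  d10 = d5 - d8 + d9/2 = 349/20
Walk from origin (0, 0):
  seg 1: up by d4 = 14 → (0, 14)
  seg 2: left by d7 = -871/20 → (871/20, 14)
  seg 3: left by d8 = 44/5 → (139/4, 14)
  seg 4: down by d2 = 11/5 → (139/4, 59/5)
  seg 5: left by d8 = 44/5 → (519/20, 59/5)
  seg 6: up by d6 = 69/4 → (519/20, 581/20)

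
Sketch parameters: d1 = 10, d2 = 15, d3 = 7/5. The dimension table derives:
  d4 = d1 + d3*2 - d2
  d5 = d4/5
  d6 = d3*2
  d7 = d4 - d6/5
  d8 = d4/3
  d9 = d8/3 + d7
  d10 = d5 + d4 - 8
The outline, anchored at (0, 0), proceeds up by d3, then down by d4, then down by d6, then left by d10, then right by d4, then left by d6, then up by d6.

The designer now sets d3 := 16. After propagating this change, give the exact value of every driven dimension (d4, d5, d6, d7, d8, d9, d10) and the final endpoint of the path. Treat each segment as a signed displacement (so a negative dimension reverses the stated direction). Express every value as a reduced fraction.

d4 = 27
d5 = 27/5
d6 = 32
d7 = 103/5
d8 = 9
d9 = 118/5
d10 = 122/5
endpoint = (-147/5, -11)

Apply edit: d3 := 16
  d4 = d1 + d3*2 - d2 = 27
  d5 = d4/5 = 27/5
  d6 = d3*2 = 32
  d7 = d4 - d6/5 = 103/5
  d8 = d4/3 = 9
  d9 = d8/3 + d7 = 118/5
  d10 = d5 + d4 - 8 = 122/5
Walk from origin (0, 0):
  seg 1: up by d3 = 16 → (0, 16)
  seg 2: down by d4 = 27 → (0, -11)
  seg 3: down by d6 = 32 → (0, -43)
  seg 4: left by d10 = 122/5 → (-122/5, -43)
  seg 5: right by d4 = 27 → (13/5, -43)
  seg 6: left by d6 = 32 → (-147/5, -43)
  seg 7: up by d6 = 32 → (-147/5, -11)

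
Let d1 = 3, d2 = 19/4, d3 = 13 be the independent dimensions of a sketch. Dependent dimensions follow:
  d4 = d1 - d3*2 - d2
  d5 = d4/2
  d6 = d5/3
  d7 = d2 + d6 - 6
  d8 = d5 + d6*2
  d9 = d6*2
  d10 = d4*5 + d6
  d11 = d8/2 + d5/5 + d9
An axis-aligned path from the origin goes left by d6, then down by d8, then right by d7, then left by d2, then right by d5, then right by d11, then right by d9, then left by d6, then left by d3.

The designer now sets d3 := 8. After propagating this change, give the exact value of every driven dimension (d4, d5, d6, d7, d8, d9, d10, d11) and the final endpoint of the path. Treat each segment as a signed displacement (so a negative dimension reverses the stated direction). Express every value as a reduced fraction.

d4 = -71/4
d5 = -71/8
d6 = -71/24
d7 = -101/24
d8 = -355/24
d9 = -71/12
d10 = -2201/24
d11 = -1207/80
endpoint = (-9821/240, 355/24)

Apply edit: d3 := 8
  d4 = d1 - d3*2 - d2 = -71/4
  d5 = d4/2 = -71/8
  d6 = d5/3 = -71/24
  d7 = d2 + d6 - 6 = -101/24
  d8 = d5 + d6*2 = -355/24
  d9 = d6*2 = -71/12
  d10 = d4*5 + d6 = -2201/24
  d11 = d8/2 + d5/5 + d9 = -1207/80
Walk from origin (0, 0):
  seg 1: left by d6 = -71/24 → (71/24, 0)
  seg 2: down by d8 = -355/24 → (71/24, 355/24)
  seg 3: right by d7 = -101/24 → (-5/4, 355/24)
  seg 4: left by d2 = 19/4 → (-6, 355/24)
  seg 5: right by d5 = -71/8 → (-119/8, 355/24)
  seg 6: right by d11 = -1207/80 → (-2397/80, 355/24)
  seg 7: right by d9 = -71/12 → (-8611/240, 355/24)
  seg 8: left by d6 = -71/24 → (-7901/240, 355/24)
  seg 9: left by d3 = 8 → (-9821/240, 355/24)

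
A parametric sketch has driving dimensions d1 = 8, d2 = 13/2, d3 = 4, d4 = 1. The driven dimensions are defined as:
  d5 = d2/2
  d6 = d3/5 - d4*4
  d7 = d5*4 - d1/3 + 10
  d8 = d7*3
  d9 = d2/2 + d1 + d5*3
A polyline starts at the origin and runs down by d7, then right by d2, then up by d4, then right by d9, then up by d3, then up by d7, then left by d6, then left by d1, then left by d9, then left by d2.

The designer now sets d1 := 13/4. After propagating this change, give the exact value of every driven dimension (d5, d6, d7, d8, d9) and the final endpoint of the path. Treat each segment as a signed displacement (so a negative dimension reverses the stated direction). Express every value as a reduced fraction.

Apply edit: d1 := 13/4
  d5 = d2/2 = 13/4
  d6 = d3/5 - d4*4 = -16/5
  d7 = d5*4 - d1/3 + 10 = 263/12
  d8 = d7*3 = 263/4
  d9 = d2/2 + d1 + d5*3 = 65/4
Walk from origin (0, 0):
  seg 1: down by d7 = 263/12 → (0, -263/12)
  seg 2: right by d2 = 13/2 → (13/2, -263/12)
  seg 3: up by d4 = 1 → (13/2, -251/12)
  seg 4: right by d9 = 65/4 → (91/4, -251/12)
  seg 5: up by d3 = 4 → (91/4, -203/12)
  seg 6: up by d7 = 263/12 → (91/4, 5)
  seg 7: left by d6 = -16/5 → (519/20, 5)
  seg 8: left by d1 = 13/4 → (227/10, 5)
  seg 9: left by d9 = 65/4 → (129/20, 5)
  seg 10: left by d2 = 13/2 → (-1/20, 5)

d5 = 13/4
d6 = -16/5
d7 = 263/12
d8 = 263/4
d9 = 65/4
endpoint = (-1/20, 5)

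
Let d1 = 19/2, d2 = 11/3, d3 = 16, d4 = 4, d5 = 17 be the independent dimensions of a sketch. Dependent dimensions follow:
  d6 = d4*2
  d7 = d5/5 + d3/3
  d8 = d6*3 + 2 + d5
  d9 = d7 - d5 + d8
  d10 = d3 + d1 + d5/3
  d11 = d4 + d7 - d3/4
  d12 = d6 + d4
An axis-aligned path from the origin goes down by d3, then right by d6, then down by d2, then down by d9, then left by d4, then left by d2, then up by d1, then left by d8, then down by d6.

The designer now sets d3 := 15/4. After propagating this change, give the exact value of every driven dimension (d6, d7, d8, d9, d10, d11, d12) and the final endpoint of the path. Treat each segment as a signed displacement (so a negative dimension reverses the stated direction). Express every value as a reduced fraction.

d6 = 8
d7 = 93/20
d8 = 43
d9 = 613/20
d10 = 227/12
d11 = 617/80
d12 = 12
endpoint = (-128/3, -1097/30)

Apply edit: d3 := 15/4
  d6 = d4*2 = 8
  d7 = d5/5 + d3/3 = 93/20
  d8 = d6*3 + 2 + d5 = 43
  d9 = d7 - d5 + d8 = 613/20
  d10 = d3 + d1 + d5/3 = 227/12
  d11 = d4 + d7 - d3/4 = 617/80
  d12 = d6 + d4 = 12
Walk from origin (0, 0):
  seg 1: down by d3 = 15/4 → (0, -15/4)
  seg 2: right by d6 = 8 → (8, -15/4)
  seg 3: down by d2 = 11/3 → (8, -89/12)
  seg 4: down by d9 = 613/20 → (8, -571/15)
  seg 5: left by d4 = 4 → (4, -571/15)
  seg 6: left by d2 = 11/3 → (1/3, -571/15)
  seg 7: up by d1 = 19/2 → (1/3, -857/30)
  seg 8: left by d8 = 43 → (-128/3, -857/30)
  seg 9: down by d6 = 8 → (-128/3, -1097/30)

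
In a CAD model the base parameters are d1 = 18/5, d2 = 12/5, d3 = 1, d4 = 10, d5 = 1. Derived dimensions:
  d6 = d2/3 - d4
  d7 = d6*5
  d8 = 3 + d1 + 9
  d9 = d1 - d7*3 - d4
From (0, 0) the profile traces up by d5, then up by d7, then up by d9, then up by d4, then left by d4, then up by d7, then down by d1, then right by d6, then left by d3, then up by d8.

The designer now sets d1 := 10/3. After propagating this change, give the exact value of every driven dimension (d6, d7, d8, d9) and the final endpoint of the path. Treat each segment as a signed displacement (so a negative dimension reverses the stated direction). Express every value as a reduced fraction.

Apply edit: d1 := 10/3
  d6 = d2/3 - d4 = -46/5
  d7 = d6*5 = -46
  d8 = 3 + d1 + 9 = 46/3
  d9 = d1 - d7*3 - d4 = 394/3
Walk from origin (0, 0):
  seg 1: up by d5 = 1 → (0, 1)
  seg 2: up by d7 = -46 → (0, -45)
  seg 3: up by d9 = 394/3 → (0, 259/3)
  seg 4: up by d4 = 10 → (0, 289/3)
  seg 5: left by d4 = 10 → (-10, 289/3)
  seg 6: up by d7 = -46 → (-10, 151/3)
  seg 7: down by d1 = 10/3 → (-10, 47)
  seg 8: right by d6 = -46/5 → (-96/5, 47)
  seg 9: left by d3 = 1 → (-101/5, 47)
  seg 10: up by d8 = 46/3 → (-101/5, 187/3)

d6 = -46/5
d7 = -46
d8 = 46/3
d9 = 394/3
endpoint = (-101/5, 187/3)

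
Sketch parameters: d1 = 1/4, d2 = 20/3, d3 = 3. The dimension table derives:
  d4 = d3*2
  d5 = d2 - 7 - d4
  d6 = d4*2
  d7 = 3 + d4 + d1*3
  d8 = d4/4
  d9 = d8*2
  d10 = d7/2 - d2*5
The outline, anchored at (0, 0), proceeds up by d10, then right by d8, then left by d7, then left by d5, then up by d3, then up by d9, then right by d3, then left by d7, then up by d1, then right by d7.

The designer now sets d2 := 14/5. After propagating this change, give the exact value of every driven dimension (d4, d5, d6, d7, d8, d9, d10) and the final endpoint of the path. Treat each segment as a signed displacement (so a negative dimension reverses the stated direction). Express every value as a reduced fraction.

d4 = 6
d5 = -51/5
d6 = 12
d7 = 39/4
d8 = 3/2
d9 = 3
d10 = -73/8
endpoint = (99/20, -23/8)

Apply edit: d2 := 14/5
  d4 = d3*2 = 6
  d5 = d2 - 7 - d4 = -51/5
  d6 = d4*2 = 12
  d7 = 3 + d4 + d1*3 = 39/4
  d8 = d4/4 = 3/2
  d9 = d8*2 = 3
  d10 = d7/2 - d2*5 = -73/8
Walk from origin (0, 0):
  seg 1: up by d10 = -73/8 → (0, -73/8)
  seg 2: right by d8 = 3/2 → (3/2, -73/8)
  seg 3: left by d7 = 39/4 → (-33/4, -73/8)
  seg 4: left by d5 = -51/5 → (39/20, -73/8)
  seg 5: up by d3 = 3 → (39/20, -49/8)
  seg 6: up by d9 = 3 → (39/20, -25/8)
  seg 7: right by d3 = 3 → (99/20, -25/8)
  seg 8: left by d7 = 39/4 → (-24/5, -25/8)
  seg 9: up by d1 = 1/4 → (-24/5, -23/8)
  seg 10: right by d7 = 39/4 → (99/20, -23/8)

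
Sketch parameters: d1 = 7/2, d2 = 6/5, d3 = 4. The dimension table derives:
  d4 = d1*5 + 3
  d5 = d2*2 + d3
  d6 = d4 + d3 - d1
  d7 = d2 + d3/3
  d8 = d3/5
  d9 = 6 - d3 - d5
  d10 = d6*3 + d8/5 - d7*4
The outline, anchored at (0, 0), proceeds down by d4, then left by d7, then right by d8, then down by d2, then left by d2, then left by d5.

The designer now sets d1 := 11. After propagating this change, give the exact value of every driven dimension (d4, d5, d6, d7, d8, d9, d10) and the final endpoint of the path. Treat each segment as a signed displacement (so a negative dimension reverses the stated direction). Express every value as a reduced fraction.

Apply edit: d1 := 11
  d4 = d1*5 + 3 = 58
  d5 = d2*2 + d3 = 32/5
  d6 = d4 + d3 - d1 = 51
  d7 = d2 + d3/3 = 38/15
  d8 = d3/5 = 4/5
  d9 = 6 - d3 - d5 = -22/5
  d10 = d6*3 + d8/5 - d7*4 = 10727/75
Walk from origin (0, 0):
  seg 1: down by d4 = 58 → (0, -58)
  seg 2: left by d7 = 38/15 → (-38/15, -58)
  seg 3: right by d8 = 4/5 → (-26/15, -58)
  seg 4: down by d2 = 6/5 → (-26/15, -296/5)
  seg 5: left by d2 = 6/5 → (-44/15, -296/5)
  seg 6: left by d5 = 32/5 → (-28/3, -296/5)

d4 = 58
d5 = 32/5
d6 = 51
d7 = 38/15
d8 = 4/5
d9 = -22/5
d10 = 10727/75
endpoint = (-28/3, -296/5)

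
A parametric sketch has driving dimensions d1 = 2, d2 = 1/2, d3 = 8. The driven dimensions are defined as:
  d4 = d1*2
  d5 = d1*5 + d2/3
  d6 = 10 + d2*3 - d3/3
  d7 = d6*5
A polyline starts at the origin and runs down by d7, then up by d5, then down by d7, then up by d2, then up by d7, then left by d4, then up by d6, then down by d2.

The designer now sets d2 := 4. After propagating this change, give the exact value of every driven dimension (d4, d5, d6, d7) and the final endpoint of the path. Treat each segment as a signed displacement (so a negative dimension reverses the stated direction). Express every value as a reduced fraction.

Apply edit: d2 := 4
  d4 = d1*2 = 4
  d5 = d1*5 + d2/3 = 34/3
  d6 = 10 + d2*3 - d3/3 = 58/3
  d7 = d6*5 = 290/3
Walk from origin (0, 0):
  seg 1: down by d7 = 290/3 → (0, -290/3)
  seg 2: up by d5 = 34/3 → (0, -256/3)
  seg 3: down by d7 = 290/3 → (0, -182)
  seg 4: up by d2 = 4 → (0, -178)
  seg 5: up by d7 = 290/3 → (0, -244/3)
  seg 6: left by d4 = 4 → (-4, -244/3)
  seg 7: up by d6 = 58/3 → (-4, -62)
  seg 8: down by d2 = 4 → (-4, -66)

d4 = 4
d5 = 34/3
d6 = 58/3
d7 = 290/3
endpoint = (-4, -66)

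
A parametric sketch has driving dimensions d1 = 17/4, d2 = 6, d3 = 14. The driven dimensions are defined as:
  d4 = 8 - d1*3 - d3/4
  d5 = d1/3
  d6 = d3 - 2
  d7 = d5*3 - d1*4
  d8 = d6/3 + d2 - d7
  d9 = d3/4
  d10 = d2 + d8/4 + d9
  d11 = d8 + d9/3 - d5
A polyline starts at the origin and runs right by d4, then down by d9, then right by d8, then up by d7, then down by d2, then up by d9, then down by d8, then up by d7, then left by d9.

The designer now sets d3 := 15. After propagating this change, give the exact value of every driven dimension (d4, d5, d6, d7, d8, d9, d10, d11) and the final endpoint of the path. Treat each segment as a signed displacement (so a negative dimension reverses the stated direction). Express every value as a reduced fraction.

Apply edit: d3 := 15
  d4 = 8 - d1*3 - d3/4 = -17/2
  d5 = d1/3 = 17/12
  d6 = d3 - 2 = 13
  d7 = d5*3 - d1*4 = -51/4
  d8 = d6/3 + d2 - d7 = 277/12
  d9 = d3/4 = 15/4
  d10 = d2 + d8/4 + d9 = 745/48
  d11 = d8 + d9/3 - d5 = 275/12
Walk from origin (0, 0):
  seg 1: right by d4 = -17/2 → (-17/2, 0)
  seg 2: down by d9 = 15/4 → (-17/2, -15/4)
  seg 3: right by d8 = 277/12 → (175/12, -15/4)
  seg 4: up by d7 = -51/4 → (175/12, -33/2)
  seg 5: down by d2 = 6 → (175/12, -45/2)
  seg 6: up by d9 = 15/4 → (175/12, -75/4)
  seg 7: down by d8 = 277/12 → (175/12, -251/6)
  seg 8: up by d7 = -51/4 → (175/12, -655/12)
  seg 9: left by d9 = 15/4 → (65/6, -655/12)

d4 = -17/2
d5 = 17/12
d6 = 13
d7 = -51/4
d8 = 277/12
d9 = 15/4
d10 = 745/48
d11 = 275/12
endpoint = (65/6, -655/12)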